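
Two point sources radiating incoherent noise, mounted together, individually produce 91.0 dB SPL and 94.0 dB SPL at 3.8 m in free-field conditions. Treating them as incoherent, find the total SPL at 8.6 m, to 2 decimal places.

88.67 dB SPL

Combined at 3.8 m: 10·log₁₀(10^(91.0/10)+10^(94.0/10)) = 95.764 dB SPL.
Then apply −20·log₁₀(8.6/3.8) = -7.094 dB → 88.67 dB SPL.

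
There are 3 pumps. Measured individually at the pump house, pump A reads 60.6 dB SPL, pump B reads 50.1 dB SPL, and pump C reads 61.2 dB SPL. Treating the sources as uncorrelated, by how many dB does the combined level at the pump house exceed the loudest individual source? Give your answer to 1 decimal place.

Uncorrelated sources add in intensity (power), not in dB.
L_total = 10·log₁₀(10^(60.6/10) + 10^(50.1/10) + 10^(61.2/10)) = 64.10 dB SPL.
Excess over the loudest (61.2 dB): 64.10 − 61.2 = 2.9 dB.

2.9 dB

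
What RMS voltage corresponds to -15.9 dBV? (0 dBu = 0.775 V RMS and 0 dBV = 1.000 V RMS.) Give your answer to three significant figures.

0.160 V

V = 1.000 V × 10^(-15.9/20).
= 1.000 × 0.1603 = 0.160 V.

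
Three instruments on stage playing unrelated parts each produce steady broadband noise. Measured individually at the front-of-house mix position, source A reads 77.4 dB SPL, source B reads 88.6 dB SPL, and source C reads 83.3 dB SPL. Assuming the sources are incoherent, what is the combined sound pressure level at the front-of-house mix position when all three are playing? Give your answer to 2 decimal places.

Incoherent sources sum as intensities:
L_total = 10·log₁₀(10^(77.4/10) + 10^(88.6/10) + 10^(83.3/10)) = 10·log₁₀(993200000) = 89.97 dB SPL.

89.97 dB SPL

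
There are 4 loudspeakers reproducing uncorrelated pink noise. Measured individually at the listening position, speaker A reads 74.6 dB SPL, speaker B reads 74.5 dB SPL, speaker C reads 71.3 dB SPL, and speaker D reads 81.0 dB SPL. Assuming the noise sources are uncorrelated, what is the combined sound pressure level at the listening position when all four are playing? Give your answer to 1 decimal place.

Incoherent sources sum as intensities:
L_total = 10·log₁₀(10^(74.6/10) + 10^(74.5/10) + 10^(71.3/10) + 10^(81.0/10)) = 10·log₁₀(196400000) = 82.9 dB SPL.

82.9 dB SPL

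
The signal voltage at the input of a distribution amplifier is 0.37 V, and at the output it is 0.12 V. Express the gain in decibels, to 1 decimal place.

Voltage is an amplitude quantity, so gain = 20·log₁₀(V_out/V_in).
20·log₁₀(0.12/0.37) = 20·log₁₀(0.3243) = -9.8 dB.

-9.8 dB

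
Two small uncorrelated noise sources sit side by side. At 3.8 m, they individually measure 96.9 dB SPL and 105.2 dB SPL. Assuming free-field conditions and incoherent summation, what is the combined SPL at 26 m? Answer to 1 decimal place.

Combined at 3.8 m: 10·log₁₀(10^(96.9/10)+10^(105.2/10)) = 105.80 dB SPL.
Then apply −20·log₁₀(26/3.8) = -16.70 dB → 89.1 dB SPL.

89.1 dB SPL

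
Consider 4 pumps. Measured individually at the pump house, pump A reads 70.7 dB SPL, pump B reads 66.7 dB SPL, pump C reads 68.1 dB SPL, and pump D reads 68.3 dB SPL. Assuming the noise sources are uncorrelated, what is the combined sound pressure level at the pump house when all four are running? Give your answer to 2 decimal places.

74.72 dB SPL

Uncorrelated sources add in intensity (power), not in dB.
L_total = 10·log₁₀(10^(70.7/10) + 10^(66.7/10) + 10^(68.1/10) + 10^(68.3/10)) = 10·log₁₀(29640000) = 74.72 dB SPL.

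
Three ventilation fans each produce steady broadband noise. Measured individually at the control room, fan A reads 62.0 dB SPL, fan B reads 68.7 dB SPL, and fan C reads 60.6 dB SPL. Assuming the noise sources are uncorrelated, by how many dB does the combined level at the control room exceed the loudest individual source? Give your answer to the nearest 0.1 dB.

1.4 dB

Incoherent sources sum as intensities:
L_total = 10·log₁₀(10^(62.0/10) + 10^(68.7/10) + 10^(60.6/10)) = 70.06 dB SPL.
Excess over the loudest (68.7 dB): 70.06 − 68.7 = 1.4 dB.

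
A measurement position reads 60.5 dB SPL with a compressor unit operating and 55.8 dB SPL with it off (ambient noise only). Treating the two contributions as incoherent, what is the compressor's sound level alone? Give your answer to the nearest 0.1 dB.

58.7 dB SPL

Remove the background by subtracting linear intensities:
L_src = 10·log₁₀(10^(60.5/10) − 10^(55.8/10)) = 10·log₁₀(741800) = 58.7 dB SPL.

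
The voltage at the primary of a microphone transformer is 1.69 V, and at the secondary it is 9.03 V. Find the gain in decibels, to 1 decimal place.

14.6 dB

For a voltage ratio, dB = 20·log₁₀(V₂/V₁).
20·log₁₀(9.03/1.69) = 20·log₁₀(5.343) = 14.6 dB.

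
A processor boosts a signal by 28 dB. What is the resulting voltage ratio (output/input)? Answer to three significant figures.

25.1

Voltage ratio = 10^(dB/20).
10^(28/20) = 10^(1.400) = 25.1.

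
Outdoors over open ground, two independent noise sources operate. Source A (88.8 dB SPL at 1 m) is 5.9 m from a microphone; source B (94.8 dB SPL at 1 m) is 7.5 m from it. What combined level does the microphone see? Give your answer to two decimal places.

At the listener: L_A = 88.8 − 20·log₁₀(5.9) = 73.383 dB; L_B = 94.8 − 20·log₁₀(7.5) = 77.299 dB.
Combined: 10·log₁₀(10^(73.383/10)+10^(77.299/10)) = 78.78 dB SPL.

78.78 dB SPL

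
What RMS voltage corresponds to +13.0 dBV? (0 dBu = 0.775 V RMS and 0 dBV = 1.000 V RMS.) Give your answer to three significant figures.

V = 1.000 V × 10^(+13.0/20).
= 1.000 × 4.467 = 4.47 V.

4.47 V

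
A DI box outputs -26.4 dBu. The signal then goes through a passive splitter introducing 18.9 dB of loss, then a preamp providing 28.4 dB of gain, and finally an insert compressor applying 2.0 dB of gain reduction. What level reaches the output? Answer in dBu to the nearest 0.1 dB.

Gain stages sum in dB:
-26.4 − 18.9 + 28.4 − 2.0 = -18.9 dBu.

-18.9 dBu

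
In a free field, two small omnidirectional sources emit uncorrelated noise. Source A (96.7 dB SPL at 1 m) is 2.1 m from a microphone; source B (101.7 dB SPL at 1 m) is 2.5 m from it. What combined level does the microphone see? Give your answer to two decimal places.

95.35 dB SPL

At the listener: L_A = 96.7 − 20·log₁₀(2.1) = 90.256 dB; L_B = 101.7 − 20·log₁₀(2.5) = 93.741 dB.
Combined: 10·log₁₀(10^(90.256/10)+10^(93.741/10)) = 95.35 dB SPL.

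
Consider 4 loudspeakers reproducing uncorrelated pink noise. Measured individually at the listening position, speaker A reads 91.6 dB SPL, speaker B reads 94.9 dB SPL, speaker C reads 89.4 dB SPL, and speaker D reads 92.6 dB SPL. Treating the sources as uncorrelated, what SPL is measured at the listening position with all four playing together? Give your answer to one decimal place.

Incoherent sources sum as intensities:
L_total = 10·log₁₀(10^(91.6/10) + 10^(94.9/10) + 10^(89.4/10) + 10^(92.6/10)) = 10·log₁₀(7226000000) = 98.6 dB SPL.

98.6 dB SPL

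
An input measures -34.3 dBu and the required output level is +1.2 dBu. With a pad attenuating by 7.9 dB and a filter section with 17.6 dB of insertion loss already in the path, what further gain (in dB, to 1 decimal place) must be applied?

The required make-up gain is the shortfall in the dB sum.
G = +1.2 − (-34.3) + 7.9 + 17.6 = 61.0 dB.

61.0 dB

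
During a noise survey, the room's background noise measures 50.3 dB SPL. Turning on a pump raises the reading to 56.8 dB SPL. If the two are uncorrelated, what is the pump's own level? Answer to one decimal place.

55.7 dB SPL

Remove the background by subtracting linear intensities:
L_src = 10·log₁₀(10^(56.8/10) − 10^(50.3/10)) = 10·log₁₀(371500) = 55.7 dB SPL.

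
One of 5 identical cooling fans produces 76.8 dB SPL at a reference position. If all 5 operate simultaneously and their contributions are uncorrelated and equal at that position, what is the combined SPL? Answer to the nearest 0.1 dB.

83.8 dB SPL

5 equal incoherent sources raise the level by 10·log₁₀(5) = 6.99 dB.
L_total = 76.8 + 6.99 = 83.8 dB SPL.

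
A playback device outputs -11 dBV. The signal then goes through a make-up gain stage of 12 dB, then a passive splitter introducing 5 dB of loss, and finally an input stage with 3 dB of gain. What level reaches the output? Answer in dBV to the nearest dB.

In dB, series stages simply add:
-11 + 12 − 5 + 3 = -1 dBV.

-1 dBV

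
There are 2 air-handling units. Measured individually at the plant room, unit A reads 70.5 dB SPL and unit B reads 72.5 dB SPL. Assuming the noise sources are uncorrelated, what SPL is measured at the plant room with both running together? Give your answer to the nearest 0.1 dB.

74.6 dB SPL

Uncorrelated sources add in intensity (power), not in dB.
L_total = 10·log₁₀(10^(70.5/10) + 10^(72.5/10)) = 10·log₁₀(29000000) = 74.6 dB SPL.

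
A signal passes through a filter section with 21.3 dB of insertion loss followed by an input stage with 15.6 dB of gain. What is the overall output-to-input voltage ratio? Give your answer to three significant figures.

0.519

Net gain = (−21.3) + 15.6 = -5.7 dB.
Voltage ratio = 10^(-5.7/20) = 0.519.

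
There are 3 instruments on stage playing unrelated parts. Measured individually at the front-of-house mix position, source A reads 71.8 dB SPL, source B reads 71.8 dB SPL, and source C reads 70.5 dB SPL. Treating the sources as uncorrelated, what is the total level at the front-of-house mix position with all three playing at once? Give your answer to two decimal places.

Add the sources as powers (linear), then convert back to dB:
L_total = 10·log₁₀(10^(71.8/10) + 10^(71.8/10) + 10^(70.5/10)) = 10·log₁₀(41490000) = 76.18 dB SPL.

76.18 dB SPL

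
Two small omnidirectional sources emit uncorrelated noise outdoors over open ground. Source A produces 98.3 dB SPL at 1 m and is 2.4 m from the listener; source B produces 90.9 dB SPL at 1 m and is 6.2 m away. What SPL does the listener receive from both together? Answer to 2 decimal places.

90.81 dB SPL

At the listener: L_A = 98.3 − 20·log₁₀(2.4) = 90.696 dB; L_B = 90.9 − 20·log₁₀(6.2) = 75.052 dB.
Combined: 10·log₁₀(10^(90.696/10)+10^(75.052/10)) = 90.81 dB SPL.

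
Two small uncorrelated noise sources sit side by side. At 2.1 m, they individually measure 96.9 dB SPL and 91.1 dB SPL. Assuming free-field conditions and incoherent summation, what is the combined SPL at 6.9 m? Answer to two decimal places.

Combined at 2.1 m: 10·log₁₀(10^(96.9/10)+10^(91.1/10)) = 97.914 dB SPL.
Then apply −20·log₁₀(6.9/2.1) = -10.333 dB → 87.58 dB SPL.

87.58 dB SPL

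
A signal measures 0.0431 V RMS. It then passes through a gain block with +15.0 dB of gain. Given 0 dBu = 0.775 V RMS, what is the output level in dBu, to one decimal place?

-10.1 dBu

Input level: 20·log₁₀(0.0431/0.775) = -25.10 dBu.
Output: -25.10 + 15.0 = -10.1 dBu.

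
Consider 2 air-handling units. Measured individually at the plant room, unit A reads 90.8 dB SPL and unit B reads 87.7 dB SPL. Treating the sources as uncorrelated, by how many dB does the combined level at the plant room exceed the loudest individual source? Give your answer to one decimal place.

Uncorrelated sources add in intensity (power), not in dB.
L_total = 10·log₁₀(10^(90.8/10) + 10^(87.7/10)) = 92.53 dB SPL.
Excess over the loudest (90.8 dB): 92.53 − 90.8 = 1.7 dB.

1.7 dB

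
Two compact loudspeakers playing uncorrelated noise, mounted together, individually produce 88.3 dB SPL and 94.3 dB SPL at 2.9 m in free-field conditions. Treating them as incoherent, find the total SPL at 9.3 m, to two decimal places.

85.15 dB SPL

Combined at 2.9 m: 10·log₁₀(10^(88.3/10)+10^(94.3/10)) = 95.273 dB SPL.
Then apply −20·log₁₀(9.3/2.9) = -10.122 dB → 85.15 dB SPL.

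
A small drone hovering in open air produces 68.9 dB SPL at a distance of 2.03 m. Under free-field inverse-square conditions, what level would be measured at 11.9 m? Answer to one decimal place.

Free-field point source: level drops by 20·log₁₀ of the distance ratio.
ΔL = −20·log₁₀(11.9/2.03) = -15.36 dB, so L₂ = 68.9 + (-15.36) = 53.5 dB SPL.

53.5 dB SPL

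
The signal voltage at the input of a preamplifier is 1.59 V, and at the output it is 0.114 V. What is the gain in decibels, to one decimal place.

For a voltage ratio, dB = 20·log₁₀(V₂/V₁).
20·log₁₀(0.114/1.59) = 20·log₁₀(0.07170) = -22.9 dB.

-22.9 dB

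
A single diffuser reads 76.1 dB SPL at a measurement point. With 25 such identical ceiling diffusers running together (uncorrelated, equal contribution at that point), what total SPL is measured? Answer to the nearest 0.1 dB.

25 equal incoherent sources raise the level by 10·log₁₀(25) = 13.98 dB.
L_total = 76.1 + 13.98 = 90.1 dB SPL.

90.1 dB SPL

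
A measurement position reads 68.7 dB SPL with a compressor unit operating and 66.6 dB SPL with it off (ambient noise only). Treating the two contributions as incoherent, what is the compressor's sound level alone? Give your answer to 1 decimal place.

64.5 dB SPL

Background correction is a power subtraction:
L_src = 10·log₁₀(10^(68.7/10) − 10^(66.6/10)) = 10·log₁₀(2842000) = 64.5 dB SPL.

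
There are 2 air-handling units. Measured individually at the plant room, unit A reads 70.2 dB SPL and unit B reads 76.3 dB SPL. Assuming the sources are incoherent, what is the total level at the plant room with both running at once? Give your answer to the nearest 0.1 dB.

77.3 dB SPL

Add the sources as powers (linear), then convert back to dB:
L_total = 10·log₁₀(10^(70.2/10) + 10^(76.3/10)) = 10·log₁₀(53130000) = 77.3 dB SPL.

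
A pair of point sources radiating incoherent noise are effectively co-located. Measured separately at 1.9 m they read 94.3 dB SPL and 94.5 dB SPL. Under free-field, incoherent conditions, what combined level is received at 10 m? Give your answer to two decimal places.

Combined at 1.9 m: 10·log₁₀(10^(94.3/10)+10^(94.5/10)) = 97.411 dB SPL.
Then apply −20·log₁₀(10/1.9) = -14.425 dB → 82.99 dB SPL.

82.99 dB SPL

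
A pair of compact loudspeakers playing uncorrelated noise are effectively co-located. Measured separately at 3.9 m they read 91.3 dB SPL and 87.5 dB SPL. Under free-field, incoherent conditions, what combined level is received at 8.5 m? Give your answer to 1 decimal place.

Combined at 3.9 m: 10·log₁₀(10^(91.3/10)+10^(87.5/10)) = 92.81 dB SPL.
Then apply −20·log₁₀(8.5/3.9) = -6.77 dB → 86.0 dB SPL.

86.0 dB SPL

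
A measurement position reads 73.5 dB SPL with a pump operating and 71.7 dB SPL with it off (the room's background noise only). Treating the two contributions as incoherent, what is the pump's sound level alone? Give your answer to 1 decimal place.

Background correction is a power subtraction:
L_src = 10·log₁₀(10^(73.5/10) − 10^(71.7/10)) = 10·log₁₀(7596000) = 68.8 dB SPL.

68.8 dB SPL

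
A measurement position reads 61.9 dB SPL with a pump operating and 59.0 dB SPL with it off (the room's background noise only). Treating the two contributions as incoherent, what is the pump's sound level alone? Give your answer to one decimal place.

58.8 dB SPL

Remove the background by subtracting linear intensities:
L_src = 10·log₁₀(10^(61.9/10) − 10^(59.0/10)) = 10·log₁₀(754500) = 58.8 dB SPL.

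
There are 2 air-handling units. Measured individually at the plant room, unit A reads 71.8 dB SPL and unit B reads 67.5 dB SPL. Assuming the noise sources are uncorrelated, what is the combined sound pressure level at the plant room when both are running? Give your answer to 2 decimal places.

Uncorrelated sources add in intensity (power), not in dB.
L_total = 10·log₁₀(10^(71.8/10) + 10^(67.5/10)) = 10·log₁₀(20760000) = 73.17 dB SPL.

73.17 dB SPL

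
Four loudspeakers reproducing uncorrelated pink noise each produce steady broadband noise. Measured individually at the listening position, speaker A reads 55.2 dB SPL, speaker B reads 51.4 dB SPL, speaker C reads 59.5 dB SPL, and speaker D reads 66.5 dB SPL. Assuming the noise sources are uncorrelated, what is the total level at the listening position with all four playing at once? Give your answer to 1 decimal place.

Uncorrelated sources add in intensity (power), not in dB.
L_total = 10·log₁₀(10^(55.2/10) + 10^(51.4/10) + 10^(59.5/10) + 10^(66.5/10)) = 10·log₁₀(5827000) = 67.7 dB SPL.

67.7 dB SPL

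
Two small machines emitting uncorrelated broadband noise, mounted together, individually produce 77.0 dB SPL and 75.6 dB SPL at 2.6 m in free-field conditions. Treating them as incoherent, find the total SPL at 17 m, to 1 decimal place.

63.1 dB SPL

Combined at 2.6 m: 10·log₁₀(10^(77.0/10)+10^(75.6/10)) = 79.37 dB SPL.
Then apply −20·log₁₀(17/2.6) = -16.31 dB → 63.1 dB SPL.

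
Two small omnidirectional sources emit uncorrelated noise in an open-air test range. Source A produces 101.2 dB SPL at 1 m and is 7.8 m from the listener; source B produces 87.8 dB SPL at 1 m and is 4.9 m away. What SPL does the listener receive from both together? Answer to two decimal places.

83.83 dB SPL

At the listener: L_A = 101.2 − 20·log₁₀(7.8) = 83.358 dB; L_B = 87.8 − 20·log₁₀(4.9) = 73.996 dB.
Combined: 10·log₁₀(10^(83.358/10)+10^(73.996/10)) = 83.83 dB SPL.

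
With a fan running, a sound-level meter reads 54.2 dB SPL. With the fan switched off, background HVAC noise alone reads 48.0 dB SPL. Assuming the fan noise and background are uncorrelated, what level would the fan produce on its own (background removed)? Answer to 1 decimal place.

Remove the background by subtracting linear intensities:
L_src = 10·log₁₀(10^(54.2/10) − 10^(48.0/10)) = 10·log₁₀(199900) = 53.0 dB SPL.

53.0 dB SPL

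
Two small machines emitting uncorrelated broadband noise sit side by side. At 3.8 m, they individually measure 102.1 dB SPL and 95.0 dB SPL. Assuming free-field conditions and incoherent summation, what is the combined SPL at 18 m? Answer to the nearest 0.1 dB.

89.4 dB SPL

Combined at 3.8 m: 10·log₁₀(10^(102.1/10)+10^(95.0/10)) = 102.87 dB SPL.
Then apply −20·log₁₀(18/3.8) = -13.51 dB → 89.4 dB SPL.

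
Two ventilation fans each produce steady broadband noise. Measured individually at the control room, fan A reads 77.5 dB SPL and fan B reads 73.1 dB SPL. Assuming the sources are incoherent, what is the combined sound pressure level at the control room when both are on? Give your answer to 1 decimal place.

78.8 dB SPL

Uncorrelated sources add in intensity (power), not in dB.
L_total = 10·log₁₀(10^(77.5/10) + 10^(73.1/10)) = 10·log₁₀(76650000) = 78.8 dB SPL.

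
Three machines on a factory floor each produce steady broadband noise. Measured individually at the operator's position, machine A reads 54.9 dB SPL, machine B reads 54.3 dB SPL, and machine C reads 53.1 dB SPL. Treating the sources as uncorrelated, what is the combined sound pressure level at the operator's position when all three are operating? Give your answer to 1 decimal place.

Incoherent sources sum as intensities:
L_total = 10·log₁₀(10^(54.9/10) + 10^(54.3/10) + 10^(53.1/10)) = 10·log₁₀(782400) = 58.9 dB SPL.

58.9 dB SPL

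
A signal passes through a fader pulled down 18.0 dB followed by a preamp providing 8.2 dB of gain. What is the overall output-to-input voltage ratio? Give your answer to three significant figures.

0.324

Net gain = (−18.0) + 8.2 = -9.8 dB.
Voltage ratio = 10^(-9.8/20) = 0.324.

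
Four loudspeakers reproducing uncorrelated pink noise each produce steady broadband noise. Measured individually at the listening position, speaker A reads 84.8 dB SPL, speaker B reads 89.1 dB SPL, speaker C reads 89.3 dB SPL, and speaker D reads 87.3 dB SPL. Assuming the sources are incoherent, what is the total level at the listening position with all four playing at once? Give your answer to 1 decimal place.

94.0 dB SPL

Incoherent sources sum as intensities:
L_total = 10·log₁₀(10^(84.8/10) + 10^(89.1/10) + 10^(89.3/10) + 10^(87.3/10)) = 10·log₁₀(2503000000) = 94.0 dB SPL.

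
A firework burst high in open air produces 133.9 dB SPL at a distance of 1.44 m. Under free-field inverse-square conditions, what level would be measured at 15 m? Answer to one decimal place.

113.5 dB SPL

Free-field point source: level drops by 20·log₁₀ of the distance ratio.
ΔL = −20·log₁₀(15/1.44) = -20.35 dB, so L₂ = 133.9 + (-20.35) = 113.5 dB SPL.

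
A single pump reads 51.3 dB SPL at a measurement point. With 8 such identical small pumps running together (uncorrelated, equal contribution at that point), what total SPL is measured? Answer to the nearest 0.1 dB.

8 equal incoherent sources raise the level by 10·log₁₀(8) = 9.03 dB.
L_total = 51.3 + 9.03 = 60.3 dB SPL.

60.3 dB SPL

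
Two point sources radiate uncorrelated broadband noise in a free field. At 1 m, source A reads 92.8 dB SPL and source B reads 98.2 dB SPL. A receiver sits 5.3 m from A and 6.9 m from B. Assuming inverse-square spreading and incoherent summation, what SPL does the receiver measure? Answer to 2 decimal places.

At the listener: L_A = 92.8 − 20·log₁₀(5.3) = 78.314 dB; L_B = 98.2 − 20·log₁₀(6.9) = 81.423 dB.
Combined: 10·log₁₀(10^(78.314/10)+10^(81.423/10)) = 83.15 dB SPL.

83.15 dB SPL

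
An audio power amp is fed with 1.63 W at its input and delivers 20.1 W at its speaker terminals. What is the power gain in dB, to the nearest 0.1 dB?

For a power ratio, dB = 10·log₁₀(P₂/P₁).
10·log₁₀(20.1/1.63) = 10·log₁₀(12.33) = 10.9 dB.

10.9 dB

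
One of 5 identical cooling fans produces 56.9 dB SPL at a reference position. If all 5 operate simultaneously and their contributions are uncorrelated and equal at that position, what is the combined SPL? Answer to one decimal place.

63.9 dB SPL

5 equal incoherent sources raise the level by 10·log₁₀(5) = 6.99 dB.
L_total = 56.9 + 6.99 = 63.9 dB SPL.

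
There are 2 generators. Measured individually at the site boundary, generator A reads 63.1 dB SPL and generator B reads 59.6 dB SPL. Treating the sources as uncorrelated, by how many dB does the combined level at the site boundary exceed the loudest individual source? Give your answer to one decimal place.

1.6 dB

Uncorrelated sources add in intensity (power), not in dB.
L_total = 10·log₁₀(10^(63.1/10) + 10^(59.6/10)) = 64.70 dB SPL.
Excess over the loudest (63.1 dB): 64.70 − 63.1 = 1.6 dB.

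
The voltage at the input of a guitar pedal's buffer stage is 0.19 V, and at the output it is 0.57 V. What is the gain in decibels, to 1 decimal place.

Voltage is an amplitude quantity, so gain = 20·log₁₀(V_out/V_in).
20·log₁₀(0.57/0.19) = 20·log₁₀(3.000) = 9.5 dB.

9.5 dB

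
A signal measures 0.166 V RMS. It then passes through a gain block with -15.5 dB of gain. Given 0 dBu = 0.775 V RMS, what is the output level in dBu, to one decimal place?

-28.9 dBu

Input level: 20·log₁₀(0.166/0.775) = -13.38 dBu.
Output: -13.38 − 15.5 = -28.9 dBu.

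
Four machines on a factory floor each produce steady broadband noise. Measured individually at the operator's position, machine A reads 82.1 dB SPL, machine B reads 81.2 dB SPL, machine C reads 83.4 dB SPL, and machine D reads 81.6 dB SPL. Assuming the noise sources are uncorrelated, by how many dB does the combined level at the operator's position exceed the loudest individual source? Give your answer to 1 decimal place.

4.8 dB

Uncorrelated sources add in intensity (power), not in dB.
L_total = 10·log₁₀(10^(82.1/10) + 10^(81.2/10) + 10^(83.4/10) + 10^(81.6/10)) = 88.18 dB SPL.
Excess over the loudest (83.4 dB): 88.18 − 83.4 = 4.8 dB.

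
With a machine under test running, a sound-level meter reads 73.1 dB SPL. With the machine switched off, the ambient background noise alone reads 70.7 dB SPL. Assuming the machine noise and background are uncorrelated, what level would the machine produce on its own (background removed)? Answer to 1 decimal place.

69.4 dB SPL

Background correction is a power subtraction:
L_src = 10·log₁₀(10^(73.1/10) − 10^(70.7/10)) = 10·log₁₀(8668000) = 69.4 dB SPL.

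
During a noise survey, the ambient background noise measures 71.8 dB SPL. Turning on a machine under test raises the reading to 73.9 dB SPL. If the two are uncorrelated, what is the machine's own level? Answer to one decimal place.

69.7 dB SPL

Remove the background by subtracting linear intensities:
L_src = 10·log₁₀(10^(73.9/10) − 10^(71.8/10)) = 10·log₁₀(9411000) = 69.7 dB SPL.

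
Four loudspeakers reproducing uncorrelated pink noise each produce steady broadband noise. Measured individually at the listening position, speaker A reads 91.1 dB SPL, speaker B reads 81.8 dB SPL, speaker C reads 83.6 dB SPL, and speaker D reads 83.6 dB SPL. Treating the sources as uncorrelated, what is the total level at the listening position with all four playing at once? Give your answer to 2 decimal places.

92.78 dB SPL

Uncorrelated sources add in intensity (power), not in dB.
L_total = 10·log₁₀(10^(91.1/10) + 10^(81.8/10) + 10^(83.6/10) + 10^(83.6/10)) = 10·log₁₀(1898000000) = 92.78 dB SPL.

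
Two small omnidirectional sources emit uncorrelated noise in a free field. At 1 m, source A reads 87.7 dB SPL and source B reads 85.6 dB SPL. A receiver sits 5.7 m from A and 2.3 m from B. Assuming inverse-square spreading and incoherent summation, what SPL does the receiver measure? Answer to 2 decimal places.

At the listener: L_A = 87.7 − 20·log₁₀(5.7) = 72.583 dB; L_B = 85.6 − 20·log₁₀(2.3) = 78.365 dB.
Combined: 10·log₁₀(10^(72.583/10)+10^(78.365/10)) = 79.38 dB SPL.

79.38 dB SPL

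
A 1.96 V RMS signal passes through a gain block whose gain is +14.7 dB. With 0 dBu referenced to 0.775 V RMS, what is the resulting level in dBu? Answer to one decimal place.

+22.8 dBu

Input level: 20·log₁₀(1.96/0.775) = 8.06 dBu.
Output: 8.06 + 14.7 = +22.8 dBu.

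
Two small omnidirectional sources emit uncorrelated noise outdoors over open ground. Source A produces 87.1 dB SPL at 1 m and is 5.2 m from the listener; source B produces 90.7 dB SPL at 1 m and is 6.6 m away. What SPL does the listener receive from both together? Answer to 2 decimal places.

76.62 dB SPL

At the listener: L_A = 87.1 − 20·log₁₀(5.2) = 72.780 dB; L_B = 90.7 − 20·log₁₀(6.6) = 74.309 dB.
Combined: 10·log₁₀(10^(72.780/10)+10^(74.309/10)) = 76.62 dB SPL.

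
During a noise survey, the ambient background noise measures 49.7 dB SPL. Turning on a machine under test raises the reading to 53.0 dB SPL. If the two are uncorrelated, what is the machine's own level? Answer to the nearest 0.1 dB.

Background correction is a power subtraction:
L_src = 10·log₁₀(10^(53.0/10) − 10^(49.7/10)) = 10·log₁₀(106200) = 50.3 dB SPL.

50.3 dB SPL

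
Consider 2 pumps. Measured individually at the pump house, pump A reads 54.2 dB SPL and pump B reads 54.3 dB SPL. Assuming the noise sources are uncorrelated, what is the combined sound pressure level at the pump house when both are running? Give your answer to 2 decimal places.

57.26 dB SPL

Uncorrelated sources add in intensity (power), not in dB.
L_total = 10·log₁₀(10^(54.2/10) + 10^(54.3/10)) = 10·log₁₀(532200) = 57.26 dB SPL.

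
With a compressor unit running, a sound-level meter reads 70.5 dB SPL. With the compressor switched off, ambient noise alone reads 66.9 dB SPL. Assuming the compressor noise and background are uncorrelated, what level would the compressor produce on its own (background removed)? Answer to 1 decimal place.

68.0 dB SPL

Background correction is a power subtraction:
L_src = 10·log₁₀(10^(70.5/10) − 10^(66.9/10)) = 10·log₁₀(6322000) = 68.0 dB SPL.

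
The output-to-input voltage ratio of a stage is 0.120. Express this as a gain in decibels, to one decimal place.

Voltage ratio → dB uses the 20·log₁₀ form:
20·log₁₀(0.120) = -18.4 dB.

-18.4 dB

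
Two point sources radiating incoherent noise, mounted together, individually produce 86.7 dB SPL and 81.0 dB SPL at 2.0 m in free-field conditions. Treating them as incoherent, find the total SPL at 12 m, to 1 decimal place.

72.2 dB SPL

Combined at 2.0 m: 10·log₁₀(10^(86.7/10)+10^(81.0/10)) = 87.74 dB SPL.
Then apply −20·log₁₀(12/2.0) = -15.56 dB → 72.2 dB SPL.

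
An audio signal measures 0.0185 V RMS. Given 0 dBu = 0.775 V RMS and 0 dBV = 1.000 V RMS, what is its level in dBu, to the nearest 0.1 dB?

-32.4 dBu

dBu = 20·log₁₀(V / 0.775 V).
20·log₁₀(0.0185/0.775) = -32.4 dBu.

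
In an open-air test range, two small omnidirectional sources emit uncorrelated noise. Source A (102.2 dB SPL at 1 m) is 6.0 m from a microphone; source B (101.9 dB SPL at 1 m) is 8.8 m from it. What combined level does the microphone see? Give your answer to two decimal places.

At the listener: L_A = 102.2 − 20·log₁₀(6.0) = 86.637 dB; L_B = 101.9 − 20·log₁₀(8.8) = 83.010 dB.
Combined: 10·log₁₀(10^(86.637/10)+10^(83.010/10)) = 88.20 dB SPL.

88.20 dB SPL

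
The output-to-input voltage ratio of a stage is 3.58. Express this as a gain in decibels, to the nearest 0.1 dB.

Voltage ratio → dB uses the 20·log₁₀ form:
20·log₁₀(3.58) = 11.1 dB.

11.1 dB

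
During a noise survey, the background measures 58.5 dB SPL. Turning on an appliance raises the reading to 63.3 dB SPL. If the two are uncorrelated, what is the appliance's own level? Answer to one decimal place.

61.6 dB SPL

Remove the background by subtracting linear intensities:
L_src = 10·log₁₀(10^(63.3/10) − 10^(58.5/10)) = 10·log₁₀(1430000) = 61.6 dB SPL.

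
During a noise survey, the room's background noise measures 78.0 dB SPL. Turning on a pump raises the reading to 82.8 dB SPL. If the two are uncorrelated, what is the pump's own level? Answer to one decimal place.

Remove the background by subtracting linear intensities:
L_src = 10·log₁₀(10^(82.8/10) − 10^(78.0/10)) = 10·log₁₀(127500000) = 81.1 dB SPL.

81.1 dB SPL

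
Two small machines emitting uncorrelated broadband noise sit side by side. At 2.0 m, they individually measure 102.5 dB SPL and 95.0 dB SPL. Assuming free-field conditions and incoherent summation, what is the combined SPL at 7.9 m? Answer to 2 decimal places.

Combined at 2.0 m: 10·log₁₀(10^(102.5/10)+10^(95.0/10)) = 103.211 dB SPL.
Then apply −20·log₁₀(7.9/2.0) = -11.932 dB → 91.28 dB SPL.

91.28 dB SPL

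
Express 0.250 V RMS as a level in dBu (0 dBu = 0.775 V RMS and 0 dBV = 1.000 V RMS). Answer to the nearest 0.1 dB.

-9.8 dBu

dBu = 20·log₁₀(V / 0.775 V).
20·log₁₀(0.250/0.775) = -9.8 dBu.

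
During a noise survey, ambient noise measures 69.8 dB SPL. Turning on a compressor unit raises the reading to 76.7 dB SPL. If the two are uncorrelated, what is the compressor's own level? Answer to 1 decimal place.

Subtract intensities: L_src = 10·log₁₀(10^(L_total/10) − 10^(L_bg/10)).
L_src = 10·log₁₀(10^(76.7/10) − 10^(69.8/10)) = 10·log₁₀(37220000) = 75.7 dB SPL.

75.7 dB SPL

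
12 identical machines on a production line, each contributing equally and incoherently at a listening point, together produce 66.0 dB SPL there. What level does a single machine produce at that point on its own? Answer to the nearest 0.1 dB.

12 equal incoherent sources add 10·log₁₀(12) = 10.79 dB over one source.
L_one = 66.0 − 10.79 = 55.2 dB SPL.

55.2 dB SPL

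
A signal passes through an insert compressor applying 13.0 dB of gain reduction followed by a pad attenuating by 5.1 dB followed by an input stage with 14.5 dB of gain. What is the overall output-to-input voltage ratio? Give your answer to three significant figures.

0.661

Net gain = (−13.0) + (−5.1) + 14.5 = -3.6 dB.
Voltage ratio = 10^(-3.6/20) = 0.661.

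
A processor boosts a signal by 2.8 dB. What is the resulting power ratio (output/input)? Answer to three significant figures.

1.91

Power ratio = 10^(dB/10).
10^(2.8/10) = 10^(0.2800) = 1.91.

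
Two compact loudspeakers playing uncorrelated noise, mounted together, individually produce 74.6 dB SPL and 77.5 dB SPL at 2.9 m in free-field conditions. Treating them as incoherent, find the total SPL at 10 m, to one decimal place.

Combined at 2.9 m: 10·log₁₀(10^(74.6/10)+10^(77.5/10)) = 79.30 dB SPL.
Then apply −20·log₁₀(10/2.9) = -10.75 dB → 68.5 dB SPL.

68.5 dB SPL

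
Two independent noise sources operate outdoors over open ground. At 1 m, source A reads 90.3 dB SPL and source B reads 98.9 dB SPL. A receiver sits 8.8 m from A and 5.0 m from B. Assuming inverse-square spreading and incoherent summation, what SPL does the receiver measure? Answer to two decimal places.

At the listener: L_A = 90.3 − 20·log₁₀(8.8) = 71.410 dB; L_B = 98.9 − 20·log₁₀(5.0) = 84.921 dB.
Combined: 10·log₁₀(10^(71.410/10)+10^(84.921/10)) = 85.11 dB SPL.

85.11 dB SPL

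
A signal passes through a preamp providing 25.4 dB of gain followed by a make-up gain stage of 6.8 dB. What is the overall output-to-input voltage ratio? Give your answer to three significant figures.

40.7

Net gain = 25.4 + 6.8 = 32.2 dB.
Voltage ratio = 10^(32.2/20) = 40.7.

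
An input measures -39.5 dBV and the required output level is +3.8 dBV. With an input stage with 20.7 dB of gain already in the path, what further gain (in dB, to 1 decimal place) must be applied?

22.6 dB

The required make-up gain is the shortfall in the dB sum.
G = +3.8 − (-39.5) − 20.7 = 22.6 dB.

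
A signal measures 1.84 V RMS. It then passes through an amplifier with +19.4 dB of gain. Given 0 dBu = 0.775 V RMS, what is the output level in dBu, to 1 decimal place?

+26.9 dBu

Input level: 20·log₁₀(1.84/0.775) = 7.51 dBu.
Output: 7.51 + 19.4 = +26.9 dBu.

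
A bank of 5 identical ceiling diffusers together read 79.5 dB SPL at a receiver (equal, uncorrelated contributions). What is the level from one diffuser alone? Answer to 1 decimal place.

72.5 dB SPL

5 equal incoherent sources add 10·log₁₀(5) = 6.99 dB over one source.
L_one = 79.5 − 6.99 = 72.5 dB SPL.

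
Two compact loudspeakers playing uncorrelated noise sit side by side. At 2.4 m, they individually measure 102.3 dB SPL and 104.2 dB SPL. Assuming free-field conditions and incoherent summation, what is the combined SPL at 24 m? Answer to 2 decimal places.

86.36 dB SPL

Combined at 2.4 m: 10·log₁₀(10^(102.3/10)+10^(104.2/10)) = 106.363 dB SPL.
Then apply −20·log₁₀(24/2.4) = -20.000 dB → 86.36 dB SPL.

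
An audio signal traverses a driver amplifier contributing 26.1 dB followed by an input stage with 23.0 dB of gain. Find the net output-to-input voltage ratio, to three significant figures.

Net gain = 26.1 + 23.0 = 49.1 dB.
Voltage ratio = 10^(49.1/20) = 285.

285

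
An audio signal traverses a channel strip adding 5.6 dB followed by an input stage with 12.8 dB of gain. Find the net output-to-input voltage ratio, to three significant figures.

8.32

Net gain = 5.6 + 12.8 = 18.4 dB.
Voltage ratio = 10^(18.4/20) = 8.32.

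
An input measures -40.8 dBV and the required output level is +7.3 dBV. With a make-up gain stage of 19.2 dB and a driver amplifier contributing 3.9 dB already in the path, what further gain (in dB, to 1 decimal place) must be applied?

25.0 dB

The required make-up gain is the shortfall in the dB sum.
G = +7.3 − (-40.8) − 19.2 − 3.9 = 25.0 dB.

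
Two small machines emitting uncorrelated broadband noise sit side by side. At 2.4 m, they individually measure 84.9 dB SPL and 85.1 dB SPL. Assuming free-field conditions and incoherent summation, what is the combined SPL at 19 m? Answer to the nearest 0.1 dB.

70.0 dB SPL

Combined at 2.4 m: 10·log₁₀(10^(84.9/10)+10^(85.1/10)) = 88.01 dB SPL.
Then apply −20·log₁₀(19/2.4) = -17.97 dB → 70.0 dB SPL.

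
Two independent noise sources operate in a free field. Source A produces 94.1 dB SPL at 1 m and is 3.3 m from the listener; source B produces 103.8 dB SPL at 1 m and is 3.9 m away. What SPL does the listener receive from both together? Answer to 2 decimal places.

At the listener: L_A = 94.1 − 20·log₁₀(3.3) = 83.730 dB; L_B = 103.8 − 20·log₁₀(3.9) = 91.979 dB.
Combined: 10·log₁₀(10^(83.730/10)+10^(91.979/10)) = 92.58 dB SPL.

92.58 dB SPL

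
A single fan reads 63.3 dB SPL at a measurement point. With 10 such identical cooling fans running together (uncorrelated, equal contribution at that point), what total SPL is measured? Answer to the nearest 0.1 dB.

73.3 dB SPL

10 equal incoherent sources raise the level by 10·log₁₀(10) = 10.00 dB.
L_total = 63.3 + 10.00 = 73.3 dB SPL.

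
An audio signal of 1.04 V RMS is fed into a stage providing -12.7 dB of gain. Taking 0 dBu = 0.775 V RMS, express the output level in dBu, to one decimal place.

-10.1 dBu

Input level: 20·log₁₀(1.04/0.775) = 2.55 dBu.
Output: 2.55 − 12.7 = -10.1 dBu.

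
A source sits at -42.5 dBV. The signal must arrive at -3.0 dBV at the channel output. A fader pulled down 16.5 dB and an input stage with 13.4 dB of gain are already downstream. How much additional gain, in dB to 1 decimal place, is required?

42.6 dB

The required make-up gain is the shortfall in the dB sum.
G = -3.0 − (-42.5) + 16.5 − 13.4 = 42.6 dB.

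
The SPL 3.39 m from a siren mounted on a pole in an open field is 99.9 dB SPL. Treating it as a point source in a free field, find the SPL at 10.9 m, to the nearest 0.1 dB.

Inverse-square spreading gives ΔL = −20·log₁₀(d₂/d₁).
ΔL = −20·log₁₀(10.9/3.39) = -10.14 dB, so L₂ = 99.9 + (-10.14) = 89.8 dB SPL.

89.8 dB SPL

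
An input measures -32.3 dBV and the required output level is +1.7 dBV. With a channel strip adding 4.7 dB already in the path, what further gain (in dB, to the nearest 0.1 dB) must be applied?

29.3 dB

The required make-up gain is the shortfall in the dB sum.
G = +1.7 − (-32.3) − 4.7 = 29.3 dB.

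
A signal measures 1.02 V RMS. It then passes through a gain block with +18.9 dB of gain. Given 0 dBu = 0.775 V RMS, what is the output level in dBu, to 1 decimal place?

+21.3 dBu

Input level: 20·log₁₀(1.02/0.775) = 2.39 dBu.
Output: 2.39 + 18.9 = +21.3 dBu.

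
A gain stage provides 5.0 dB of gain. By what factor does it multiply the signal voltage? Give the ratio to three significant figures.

Voltage ratio = 10^(dB/20).
10^(5.0/20) = 10^(0.2500) = 1.78.

1.78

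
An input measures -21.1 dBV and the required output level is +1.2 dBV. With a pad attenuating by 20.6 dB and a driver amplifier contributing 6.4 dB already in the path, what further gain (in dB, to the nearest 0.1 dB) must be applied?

36.5 dB

The required make-up gain is the shortfall in the dB sum.
G = +1.2 − (-21.1) + 20.6 − 6.4 = 36.5 dB.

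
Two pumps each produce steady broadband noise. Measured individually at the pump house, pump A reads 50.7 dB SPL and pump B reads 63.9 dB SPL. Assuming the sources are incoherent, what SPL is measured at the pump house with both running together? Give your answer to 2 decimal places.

Incoherent sources sum as intensities:
L_total = 10·log₁₀(10^(50.7/10) + 10^(63.9/10)) = 10·log₁₀(2572000) = 64.10 dB SPL.

64.10 dB SPL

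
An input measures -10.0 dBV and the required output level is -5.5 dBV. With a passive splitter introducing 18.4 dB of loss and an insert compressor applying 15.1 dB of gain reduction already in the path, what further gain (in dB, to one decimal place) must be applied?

The required make-up gain is the shortfall in the dB sum.
G = -5.5 − (-10.0) + 18.4 + 15.1 = 38.0 dB.

38.0 dB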